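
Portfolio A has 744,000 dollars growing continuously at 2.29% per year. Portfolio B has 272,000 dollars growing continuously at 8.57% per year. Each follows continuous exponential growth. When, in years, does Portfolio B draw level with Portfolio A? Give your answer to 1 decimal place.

744000·e^(0.0229t) = 272000·e^(0.0857t)
744000/272000 = e^((0.0857 − 0.0229)t) → ln(2.73529) = 0.0628·t
t = 1.00624 / 0.0628

t ≈ 16.0 years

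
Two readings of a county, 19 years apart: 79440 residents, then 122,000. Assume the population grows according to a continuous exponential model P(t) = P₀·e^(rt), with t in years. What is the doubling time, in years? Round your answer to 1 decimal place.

r = ln(122000/79440) / 19 = ln(1.53575) / 19 ≈ 0.02258 per year
doubling time = ln 2 / |r| = 0.69315 / 0.02258

doubling time ≈ 30.7 years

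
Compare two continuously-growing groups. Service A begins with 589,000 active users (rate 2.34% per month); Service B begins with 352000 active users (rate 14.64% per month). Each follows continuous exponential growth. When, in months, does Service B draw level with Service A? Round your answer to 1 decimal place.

t ≈ 4.2 months

589000·e^(0.0234t) = 352000·e^(0.1464t)
589000/352000 = e^((0.1464 − 0.0234)t) → ln(1.6733) = 0.123·t
t = 0.5148 / 0.123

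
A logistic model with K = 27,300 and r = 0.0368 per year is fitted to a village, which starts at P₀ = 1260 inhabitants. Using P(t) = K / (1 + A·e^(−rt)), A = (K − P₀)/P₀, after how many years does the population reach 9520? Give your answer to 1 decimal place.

A = (27300 − 1260)/1260 = 20.66667
9520 = 27300/(1 + 20.66667·e^(−0.0368t)) → 1 + 20.66667·e^(−0.0368t) = 2.86765
e^(−0.0368t) = 0.09037 → t = ln(11.06562)/0.0368 = 2.40384/0.0368

t ≈ 65.3 years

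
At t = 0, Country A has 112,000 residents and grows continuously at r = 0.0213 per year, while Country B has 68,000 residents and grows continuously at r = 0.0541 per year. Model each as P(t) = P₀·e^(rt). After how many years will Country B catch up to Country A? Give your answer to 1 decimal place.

112000·e^(0.0213t) = 68000·e^(0.0541t)
112000/68000 = e^((0.0541 − 0.0213)t) → ln(1.64706) = 0.0328·t
t = 0.49899 / 0.0328

t ≈ 15.2 years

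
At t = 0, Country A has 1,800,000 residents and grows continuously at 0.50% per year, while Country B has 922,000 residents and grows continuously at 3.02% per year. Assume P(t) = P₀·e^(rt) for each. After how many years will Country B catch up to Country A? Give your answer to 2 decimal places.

t ≈ 26.55 years

1800000·e^(0.005t) = 922000·e^(0.0302t)
1800000/922000 = e^((0.0302 − 0.005)t) → ln(1.95228) = 0.0252·t
t = 0.669 / 0.0252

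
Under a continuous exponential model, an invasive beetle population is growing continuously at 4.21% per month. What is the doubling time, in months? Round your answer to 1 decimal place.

doubling time = ln(2) / |r| = 0.69315 / 0.0421

doubling time ≈ 16.5 months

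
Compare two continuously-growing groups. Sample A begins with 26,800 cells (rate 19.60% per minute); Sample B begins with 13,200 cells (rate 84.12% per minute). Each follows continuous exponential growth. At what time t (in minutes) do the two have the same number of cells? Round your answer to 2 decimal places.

26800·e^(0.196t) = 13200·e^(0.8412t)
26800/13200 = e^((0.8412 − 0.196)t) → ln(2.0303) = 0.6452·t
t = 0.70819 / 0.6452

t ≈ 1.10 minutes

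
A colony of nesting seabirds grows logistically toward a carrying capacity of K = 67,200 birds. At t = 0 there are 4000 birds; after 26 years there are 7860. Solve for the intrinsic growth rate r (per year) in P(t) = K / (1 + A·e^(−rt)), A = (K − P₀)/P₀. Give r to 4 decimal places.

A = (67200 − 4000)/4000 = 15.8
7860 = 67200/(1 + 15.8·e^(−r·26)) → e^(−26r) = (8.54962 − 1)/15.8 = 0.477824
r = −ln(0.477824)/26 = 0.73851/26

r ≈ 0.0284 per year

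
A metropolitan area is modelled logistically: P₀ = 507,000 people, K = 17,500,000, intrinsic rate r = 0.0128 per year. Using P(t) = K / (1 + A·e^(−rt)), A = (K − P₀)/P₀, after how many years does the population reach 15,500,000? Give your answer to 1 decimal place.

t ≈ 434.4 years

A = (17500000 − 507000)/507000 = 33.51677
15500000 = 17500000/(1 + 33.51677·e^(−0.0128t)) → 1 + 33.51677·e^(−0.0128t) = 1.12903
e^(−0.0128t) = 0.00385 → t = ln(259.75493)/0.0128 = 5.55974/0.0128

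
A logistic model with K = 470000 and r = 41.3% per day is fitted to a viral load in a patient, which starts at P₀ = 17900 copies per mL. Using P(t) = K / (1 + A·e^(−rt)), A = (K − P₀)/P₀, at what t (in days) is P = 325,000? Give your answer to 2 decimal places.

A = (470000 − 17900)/17900 = 25.25698
325000 = 470000/(1 + 25.25698·e^(−0.413t)) → 1 + 25.25698·e^(−0.413t) = 1.44615
e^(−0.413t) = 0.017665 → t = ln(56.61048)/0.413 = 4.03619/0.413

t ≈ 9.77 days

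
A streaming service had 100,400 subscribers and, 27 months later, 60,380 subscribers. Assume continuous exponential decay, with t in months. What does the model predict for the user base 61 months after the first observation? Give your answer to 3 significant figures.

≈ 31,800 subscribers

r = ln(60380/100400) / 27 ≈ -0.018833 per month
P(61) = 100400 · e^(-0.018833·61) = 100400 · 0.317 ≈ 31827.13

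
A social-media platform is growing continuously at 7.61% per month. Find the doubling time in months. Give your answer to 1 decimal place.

doubling time = ln(2) / |r| = 0.69315 / 0.0761

doubling time ≈ 9.1 months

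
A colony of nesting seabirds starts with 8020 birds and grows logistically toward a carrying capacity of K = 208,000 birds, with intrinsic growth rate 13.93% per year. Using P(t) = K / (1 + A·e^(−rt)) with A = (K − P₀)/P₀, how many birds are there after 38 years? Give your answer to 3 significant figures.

≈ 185,000 birds

A = (208000 − 8020)/8020 = 24.93516
P(38) = 208000 / (1 + 24.93516·e^(−0.1393·38)) = 208000 / (1 + 24.93516·0.005025)
= 208000 / 1.12529 ≈ 184841.18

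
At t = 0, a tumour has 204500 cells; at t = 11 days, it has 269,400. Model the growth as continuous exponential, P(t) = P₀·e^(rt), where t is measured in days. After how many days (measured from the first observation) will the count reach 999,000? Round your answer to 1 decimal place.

r = ln(269400/204500) / 11 ≈ 0.025057 per day
t = ln(999000/204500) / r = 1.58619 / 0.025057 ≈ 63.303

t ≈ 63.3 days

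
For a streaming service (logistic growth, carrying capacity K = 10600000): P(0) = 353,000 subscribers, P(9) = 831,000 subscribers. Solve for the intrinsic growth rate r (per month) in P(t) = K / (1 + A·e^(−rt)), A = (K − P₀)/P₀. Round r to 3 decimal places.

r ≈ 0.100 per month

A = (10600000 − 353000)/353000 = 29.02833
831000 = 10600000/(1 + 29.02833·e^(−r·9)) → e^(−9r) = (12.75572 − 1)/29.02833 = 0.404974
r = −ln(0.404974)/9 = 0.90393/9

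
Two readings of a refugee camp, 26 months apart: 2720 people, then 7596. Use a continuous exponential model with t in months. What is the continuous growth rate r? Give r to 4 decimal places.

7596 = 2720 · e^(r·26)
e^(26r) = 7596/2720 = 2.79265
r = ln(2.79265) / 26 = 1.02699 / 26

r ≈ 0.0395 per month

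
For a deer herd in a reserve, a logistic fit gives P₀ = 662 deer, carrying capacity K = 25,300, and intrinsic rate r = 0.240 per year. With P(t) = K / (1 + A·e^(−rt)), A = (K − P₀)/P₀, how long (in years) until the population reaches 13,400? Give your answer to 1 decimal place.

t ≈ 15.6 years

A = (25300 − 662)/662 = 37.21752
13400 = 25300/(1 + 37.21752·e^(−0.24t)) → 1 + 37.21752·e^(−0.24t) = 1.88806
e^(−0.24t) = 0.023861 → t = ln(41.90881)/0.24 = 3.7355/0.24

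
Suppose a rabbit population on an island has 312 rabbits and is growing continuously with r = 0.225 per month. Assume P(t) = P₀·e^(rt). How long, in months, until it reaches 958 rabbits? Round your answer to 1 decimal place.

t ≈ 5.0 months

958 = 312 · e^(0.225·t)
t = ln(958/312) / 0.225 = ln(3.07051) / 0.225 = 1.12184 / 0.225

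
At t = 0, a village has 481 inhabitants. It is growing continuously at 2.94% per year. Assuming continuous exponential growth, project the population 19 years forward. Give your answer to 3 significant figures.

P(19) = 481 · e^(0.0294·19) = 481 · e^(0.5586)
= 481 · 1.74822 ≈ 840.9

≈ 841 inhabitants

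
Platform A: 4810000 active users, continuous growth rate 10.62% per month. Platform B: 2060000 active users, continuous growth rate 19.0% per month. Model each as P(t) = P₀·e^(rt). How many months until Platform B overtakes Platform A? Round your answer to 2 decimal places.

4810000·e^(0.1062t) = 2060000·e^(0.19t)
4810000/2060000 = e^((0.19 − 0.1062)t) → ln(2.33495) = 0.0838·t
t = 0.84799 / 0.0838

t ≈ 10.12 months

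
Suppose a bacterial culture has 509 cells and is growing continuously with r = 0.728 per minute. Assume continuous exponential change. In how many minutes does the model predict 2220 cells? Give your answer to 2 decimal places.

2220 = 509 · e^(0.728·t)
t = ln(2220/509) / 0.728 = ln(4.36149) / 0.728 = 1.47281 / 0.728

t ≈ 2.02 minutes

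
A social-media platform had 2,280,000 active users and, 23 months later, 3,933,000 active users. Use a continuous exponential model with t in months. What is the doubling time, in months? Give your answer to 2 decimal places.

r = ln(3933000/2280000) / 23 = ln(1.725) / 23 ≈ 0.023706 per month
doubling time = ln 2 / |r| = 0.69315 / 0.023706

doubling time ≈ 29.24 months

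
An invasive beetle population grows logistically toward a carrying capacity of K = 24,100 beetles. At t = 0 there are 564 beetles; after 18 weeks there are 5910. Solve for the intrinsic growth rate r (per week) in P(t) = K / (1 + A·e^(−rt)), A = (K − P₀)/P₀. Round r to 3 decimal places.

r ≈ 0.145 per week

A = (24100 − 564)/564 = 41.7305
5910 = 24100/(1 + 41.7305·e^(−r·18)) → e^(−18r) = (4.07783 − 1)/41.7305 = 0.073755
r = −ln(0.073755)/18 = 2.60701/18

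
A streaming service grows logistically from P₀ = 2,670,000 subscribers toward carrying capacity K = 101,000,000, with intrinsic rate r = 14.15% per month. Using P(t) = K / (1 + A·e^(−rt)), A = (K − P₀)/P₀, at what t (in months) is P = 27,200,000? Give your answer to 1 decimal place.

A = (101000000 − 2670000)/2670000 = 36.82772
27200000 = 101000000/(1 + 36.82772·e^(−0.1415t)) → 1 + 36.82772·e^(−0.1415t) = 3.71324
e^(−0.1415t) = 0.073674 → t = ln(13.57336)/0.1415 = 2.60811/0.1415

t ≈ 18.4 months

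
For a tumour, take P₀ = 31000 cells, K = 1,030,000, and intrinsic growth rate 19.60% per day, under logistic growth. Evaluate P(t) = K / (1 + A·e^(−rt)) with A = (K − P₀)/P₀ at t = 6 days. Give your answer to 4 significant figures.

≈ 94,130 cells

A = (1030000 − 31000)/31000 = 32.22581
P(6) = 1030000 / (1 + 32.22581·e^(−0.196·6)) = 1030000 / (1 + 32.22581·0.30851)
= 1030000 / 10.94199 ≈ 94132.75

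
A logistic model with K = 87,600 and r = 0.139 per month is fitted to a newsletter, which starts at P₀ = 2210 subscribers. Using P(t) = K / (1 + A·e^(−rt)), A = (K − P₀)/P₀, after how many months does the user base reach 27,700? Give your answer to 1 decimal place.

A = (87600 − 2210)/2210 = 38.63801
27700 = 87600/(1 + 38.63801·e^(−0.139t)) → 1 + 38.63801·e^(−0.139t) = 3.16245
e^(−0.139t) = 0.055967 → t = ln(17.86766)/0.139 = 2.88299/0.139

t ≈ 20.7 months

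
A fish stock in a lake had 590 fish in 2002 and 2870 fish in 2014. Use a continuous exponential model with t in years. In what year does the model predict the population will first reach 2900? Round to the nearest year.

year 2014

r = ln(2870/590) / 12 = 1.58194/12 ≈ 0.131829 per year
t = ln(2900/590) / r = 1.59234/0.131829 ≈ 12.08 years after 2002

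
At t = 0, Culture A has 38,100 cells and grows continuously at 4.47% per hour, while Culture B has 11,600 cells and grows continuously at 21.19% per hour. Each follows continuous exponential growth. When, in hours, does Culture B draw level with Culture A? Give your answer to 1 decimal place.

38100·e^(0.0447t) = 11600·e^(0.2119t)
38100/11600 = e^((0.2119 − 0.0447)t) → ln(3.28448) = 0.1672·t
t = 1.18921 / 0.1672

t ≈ 7.1 hours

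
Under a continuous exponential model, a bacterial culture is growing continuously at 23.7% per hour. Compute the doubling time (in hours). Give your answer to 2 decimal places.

doubling time ≈ 2.92 hours

doubling time = ln(2) / |r| = 0.69315 / 0.237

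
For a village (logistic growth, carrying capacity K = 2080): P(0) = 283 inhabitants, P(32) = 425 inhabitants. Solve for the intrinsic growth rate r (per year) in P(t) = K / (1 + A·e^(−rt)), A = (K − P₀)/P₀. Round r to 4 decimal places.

A = (2080 − 283)/283 = 6.34982
425 = 2080/(1 + 6.34982·e^(−r·32)) → e^(−32r) = (4.89412 − 1)/6.34982 = 0.613264
r = −ln(0.613264)/32 = 0.48896/32

r ≈ 0.0153 per year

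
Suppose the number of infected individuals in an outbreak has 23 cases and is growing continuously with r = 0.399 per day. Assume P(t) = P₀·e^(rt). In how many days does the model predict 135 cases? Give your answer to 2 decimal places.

135 = 23 · e^(0.399·t)
t = ln(135/23) / 0.399 = ln(5.86957) / 0.399 = 1.76978 / 0.399

t ≈ 4.44 days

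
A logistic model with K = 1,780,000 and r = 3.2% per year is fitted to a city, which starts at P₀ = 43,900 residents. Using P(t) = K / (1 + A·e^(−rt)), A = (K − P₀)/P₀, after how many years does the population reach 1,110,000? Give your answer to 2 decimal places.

t ≈ 130.70 years

A = (1780000 − 43900)/43900 = 39.5467
1110000 = 1780000/(1 + 39.5467·e^(−0.032t)) → 1 + 39.5467·e^(−0.032t) = 1.6036
e^(−0.032t) = 0.015263 → t = ln(65.51766)/0.032 = 4.18232/0.032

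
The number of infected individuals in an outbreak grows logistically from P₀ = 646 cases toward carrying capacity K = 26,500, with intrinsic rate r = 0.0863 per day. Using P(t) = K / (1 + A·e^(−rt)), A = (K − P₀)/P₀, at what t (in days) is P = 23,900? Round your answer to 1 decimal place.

t ≈ 68.5 days

A = (26500 − 646)/646 = 40.02167
23900 = 26500/(1 + 40.02167·e^(−0.0863t)) → 1 + 40.02167·e^(−0.0863t) = 1.10879
e^(−0.0863t) = 0.002718 → t = ln(367.89152)/0.0863 = 5.90779/0.0863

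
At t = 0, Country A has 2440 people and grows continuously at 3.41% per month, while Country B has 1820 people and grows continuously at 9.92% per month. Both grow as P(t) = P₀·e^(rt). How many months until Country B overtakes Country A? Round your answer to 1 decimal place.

2440·e^(0.0341t) = 1820·e^(0.0992t)
2440/1820 = e^((0.0992 − 0.0341)t) → ln(1.34066) = 0.0651·t
t = 0.29316 / 0.0651

t ≈ 4.5 months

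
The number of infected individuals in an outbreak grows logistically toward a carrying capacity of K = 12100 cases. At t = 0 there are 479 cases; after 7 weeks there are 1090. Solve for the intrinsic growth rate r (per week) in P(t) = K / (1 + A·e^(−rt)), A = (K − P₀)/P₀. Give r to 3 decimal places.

r ≈ 0.125 per week

A = (12100 − 479)/479 = 24.26096
1090 = 12100/(1 + 24.26096·e^(−r·7)) → e^(−7r) = (11.10092 − 1)/24.26096 = 0.416345
r = −ln(0.416345)/7 = 0.87624/7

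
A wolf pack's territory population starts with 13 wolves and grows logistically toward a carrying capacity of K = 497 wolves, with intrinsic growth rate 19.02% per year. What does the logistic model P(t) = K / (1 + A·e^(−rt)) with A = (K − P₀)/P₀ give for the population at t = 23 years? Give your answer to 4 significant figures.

A = (497 − 13)/13 = 37.23077
P(23) = 497 / (1 + 37.23077·e^(−0.1902·23)) = 497 / (1 + 37.23077·0.012593)
= 497 / 1.46885 ≈ 338.36

≈ 338.4 wolves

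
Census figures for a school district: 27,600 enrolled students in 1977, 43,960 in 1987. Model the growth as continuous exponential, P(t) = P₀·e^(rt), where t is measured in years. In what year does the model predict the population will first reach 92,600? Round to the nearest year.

year 2003

r = ln(43960/27600) / 10 = 0.46546/10 ≈ 0.046546 per year
t = ln(92600/27600) / r = 1.21047/0.046546 ≈ 26.01 years after 1977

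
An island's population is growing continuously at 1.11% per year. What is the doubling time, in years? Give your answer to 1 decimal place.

doubling time ≈ 62.4 years

doubling time = ln(2) / |r| = 0.69315 / 0.0111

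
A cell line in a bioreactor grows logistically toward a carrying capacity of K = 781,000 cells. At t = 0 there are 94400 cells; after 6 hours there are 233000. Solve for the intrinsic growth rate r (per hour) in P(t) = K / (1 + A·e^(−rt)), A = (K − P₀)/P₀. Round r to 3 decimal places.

r ≈ 0.188 per hour

A = (781000 − 94400)/94400 = 7.27331
233000 = 781000/(1 + 7.27331·e^(−r·6)) → e^(−6r) = (3.35193 − 1)/7.27331 = 0.323365
r = −ln(0.323365)/6 = 1.12897/6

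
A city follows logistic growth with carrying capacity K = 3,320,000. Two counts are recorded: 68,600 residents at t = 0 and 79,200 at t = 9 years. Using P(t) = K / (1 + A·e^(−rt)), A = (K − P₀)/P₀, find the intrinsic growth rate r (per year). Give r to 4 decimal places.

A = (3320000 − 68600)/68600 = 47.3965
79200 = 3320000/(1 + 47.3965·e^(−r·9)) → e^(−9r) = (41.91919 − 1)/47.3965 = 0.863338
r = −ln(0.863338)/9 = 0.14695/9

r ≈ 0.0163 per year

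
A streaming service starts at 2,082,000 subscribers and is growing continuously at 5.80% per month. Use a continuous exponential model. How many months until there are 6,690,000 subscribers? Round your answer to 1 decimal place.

t ≈ 20.1 months

6690000 = 2082000 · e^(0.058·t)
t = ln(6690000/2082000) / 0.058 = ln(3.21326) / 0.058 = 1.16728 / 0.058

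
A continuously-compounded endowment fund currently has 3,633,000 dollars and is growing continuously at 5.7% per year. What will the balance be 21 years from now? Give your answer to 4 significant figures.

P(21) = 3633000 · e^(0.057·21) = 3633000 · e^(1.197)
= 3633000 · 3.31017 ≈ 12025853.05

≈ 12,030,000 dollars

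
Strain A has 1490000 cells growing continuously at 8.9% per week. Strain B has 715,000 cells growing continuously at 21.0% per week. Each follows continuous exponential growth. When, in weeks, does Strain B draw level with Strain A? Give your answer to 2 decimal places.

t ≈ 6.07 weeks

1490000·e^(0.089t) = 715000·e^(0.21t)
1490000/715000 = e^((0.21 − 0.089)t) → ln(2.08392) = 0.121·t
t = 0.73425 / 0.121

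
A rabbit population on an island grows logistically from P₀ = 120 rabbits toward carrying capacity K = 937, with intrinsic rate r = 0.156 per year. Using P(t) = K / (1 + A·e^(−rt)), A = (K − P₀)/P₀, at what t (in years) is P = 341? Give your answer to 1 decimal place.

t ≈ 8.7 years

A = (937 − 120)/120 = 6.80833
341 = 937/(1 + 6.80833·e^(−0.156t)) → 1 + 6.80833·e^(−0.156t) = 2.7478
e^(−0.156t) = 0.256715 → t = ln(3.89537)/0.156 = 1.35979/0.156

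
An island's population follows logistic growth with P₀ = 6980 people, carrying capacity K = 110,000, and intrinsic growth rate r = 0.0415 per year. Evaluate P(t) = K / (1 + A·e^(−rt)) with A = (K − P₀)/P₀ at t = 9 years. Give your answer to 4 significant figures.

A = (110000 − 6980)/6980 = 14.75931
P(9) = 110000 / (1 + 14.75931·e^(−0.0415·9)) = 110000 / (1 + 14.75931·0.688321)
= 110000 / 11.15914 ≈ 9857.39

≈ 9,857 people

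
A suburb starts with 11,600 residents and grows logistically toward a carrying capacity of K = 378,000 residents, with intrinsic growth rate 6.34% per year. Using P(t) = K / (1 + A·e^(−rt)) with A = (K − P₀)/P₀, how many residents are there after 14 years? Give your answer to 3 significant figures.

≈ 27,000 residents

A = (378000 − 11600)/11600 = 31.58621
P(14) = 378000 / (1 + 31.58621·e^(−0.0634·14)) = 378000 / (1 + 31.58621·0.411643)
= 378000 / 14.00223 ≈ 26995.71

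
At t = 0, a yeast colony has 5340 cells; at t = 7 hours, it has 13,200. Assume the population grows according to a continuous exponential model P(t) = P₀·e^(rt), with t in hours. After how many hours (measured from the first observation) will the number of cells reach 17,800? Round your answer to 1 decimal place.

r = ln(13200/5340) / 7 ≈ 0.129284 per hour
t = ln(17800/5340) / r = 1.20397 / 0.129284 ≈ 9.313

t ≈ 9.3 hours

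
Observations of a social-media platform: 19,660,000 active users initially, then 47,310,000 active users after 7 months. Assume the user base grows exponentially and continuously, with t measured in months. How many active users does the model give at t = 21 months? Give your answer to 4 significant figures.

r = ln(47310000/19660000) / 7 ≈ 0.125448 per month
P(21) = 19660000 · e^(0.125448·21) = 19660000 · 13.93504 ≈ 273962939.38

≈ 274,000,000 active users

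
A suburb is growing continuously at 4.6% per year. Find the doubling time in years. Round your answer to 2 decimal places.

doubling time ≈ 15.07 years

doubling time = ln(2) / |r| = 0.69315 / 0.046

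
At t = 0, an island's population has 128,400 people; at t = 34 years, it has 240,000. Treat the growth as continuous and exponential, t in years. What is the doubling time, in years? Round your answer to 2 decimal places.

doubling time ≈ 37.68 years

r = ln(240000/128400) / 34 = ln(1.86916) / 34 ≈ 0.018397 per year
doubling time = ln 2 / |r| = 0.69315 / 0.018397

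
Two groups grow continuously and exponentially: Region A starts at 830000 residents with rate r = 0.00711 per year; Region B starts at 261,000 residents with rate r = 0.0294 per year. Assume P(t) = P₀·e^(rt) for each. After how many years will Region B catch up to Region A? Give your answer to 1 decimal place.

t ≈ 51.9 years

830000·e^(0.00711t) = 261000·e^(0.0294t)
830000/261000 = e^((0.0294 − 0.00711)t) → ln(3.18008) = 0.02229·t
t = 1.15691 / 0.02229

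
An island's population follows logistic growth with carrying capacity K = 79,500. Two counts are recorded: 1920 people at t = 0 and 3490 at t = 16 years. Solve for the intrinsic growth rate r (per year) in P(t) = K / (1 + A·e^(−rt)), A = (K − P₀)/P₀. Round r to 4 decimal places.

r ≈ 0.0386 per year

A = (79500 − 1920)/1920 = 40.40625
3490 = 79500/(1 + 40.40625·e^(−r·16)) → e^(−16r) = (22.77937 − 1)/40.40625 = 0.53901
r = −ln(0.53901)/16 = 0.61802/16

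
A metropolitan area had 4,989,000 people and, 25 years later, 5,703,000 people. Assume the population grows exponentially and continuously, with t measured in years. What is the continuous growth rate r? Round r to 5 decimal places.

5703000 = 4989000 · e^(r·25)
e^(25r) = 5703000/4989000 = 1.14311
r = ln(1.14311) / 25 = 0.13376 / 25

r ≈ 0.00535 per year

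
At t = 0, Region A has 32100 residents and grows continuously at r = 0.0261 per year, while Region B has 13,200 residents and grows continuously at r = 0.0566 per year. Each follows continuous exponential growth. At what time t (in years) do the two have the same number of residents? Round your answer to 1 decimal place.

32100·e^(0.0261t) = 13200·e^(0.0566t)
32100/13200 = e^((0.0566 − 0.0261)t) → ln(2.43182) = 0.0305·t
t = 0.88864 / 0.0305

t ≈ 29.1 years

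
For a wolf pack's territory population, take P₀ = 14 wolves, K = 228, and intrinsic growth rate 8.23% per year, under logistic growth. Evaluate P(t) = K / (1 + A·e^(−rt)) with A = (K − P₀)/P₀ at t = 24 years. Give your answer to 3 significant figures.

A = (228 − 14)/14 = 15.28571
P(24) = 228 / (1 + 15.28571·e^(−0.0823·24)) = 228 / (1 + 15.28571·0.138734)
= 228 / 3.12064 ≈ 73.06

≈ 73.1 wolves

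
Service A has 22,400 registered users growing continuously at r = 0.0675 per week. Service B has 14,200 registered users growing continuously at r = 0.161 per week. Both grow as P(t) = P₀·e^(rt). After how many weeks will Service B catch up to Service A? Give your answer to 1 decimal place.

22400·e^(0.0675t) = 14200·e^(0.161t)
22400/14200 = e^((0.161 − 0.0675)t) → ln(1.57746) = 0.0935·t
t = 0.45582 / 0.0935

t ≈ 4.9 weeks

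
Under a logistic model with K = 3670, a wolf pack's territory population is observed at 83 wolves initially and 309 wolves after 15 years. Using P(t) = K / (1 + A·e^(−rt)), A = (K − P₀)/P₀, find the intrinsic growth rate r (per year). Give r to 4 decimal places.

A = (3670 − 83)/83 = 43.21687
309 = 3670/(1 + 43.21687·e^(−r·15)) → e^(−15r) = (11.87702 − 1)/43.21687 = 0.251685
r = −ln(0.251685)/15 = 1.37958/15

r ≈ 0.0920 per year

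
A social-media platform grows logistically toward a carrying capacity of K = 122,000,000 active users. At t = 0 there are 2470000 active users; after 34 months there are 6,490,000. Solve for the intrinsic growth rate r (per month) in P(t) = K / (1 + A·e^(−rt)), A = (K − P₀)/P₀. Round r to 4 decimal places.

A = (122000000 − 2470000)/2470000 = 48.39271
6490000 = 122000000/(1 + 48.39271·e^(−r·34)) → e^(−34r) = (18.79815 − 1)/48.39271 = 0.367786
r = −ln(0.367786)/34 = 1.00025/34

r ≈ 0.0294 per month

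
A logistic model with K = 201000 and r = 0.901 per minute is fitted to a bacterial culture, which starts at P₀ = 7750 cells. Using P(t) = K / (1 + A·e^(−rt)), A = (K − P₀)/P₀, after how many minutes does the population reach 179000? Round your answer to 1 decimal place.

A = (201000 − 7750)/7750 = 24.93548
179000 = 201000/(1 + 24.93548·e^(−0.901t)) → 1 + 24.93548·e^(−0.901t) = 1.12291
e^(−0.901t) = 0.004929 → t = ln(202.88416)/0.901 = 5.31264/0.901

t ≈ 5.9 minutes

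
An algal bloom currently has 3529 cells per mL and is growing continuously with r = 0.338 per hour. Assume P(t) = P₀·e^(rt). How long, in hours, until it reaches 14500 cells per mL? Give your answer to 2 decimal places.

14500 = 3529 · e^(0.338·t)
t = ln(14500/3529) / 0.338 = ln(4.10881) / 0.338 = 1.41313 / 0.338

t ≈ 4.18 hours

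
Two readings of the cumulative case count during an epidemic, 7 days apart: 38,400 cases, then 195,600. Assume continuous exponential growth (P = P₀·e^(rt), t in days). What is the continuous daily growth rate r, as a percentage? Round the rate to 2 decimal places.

195600 = 38400 · e^(r·7)
e^(7r) = 195600/38400 = 5.09375
r = ln(5.09375) / 7 = 1.62801 / 7

r ≈ 23.26% per day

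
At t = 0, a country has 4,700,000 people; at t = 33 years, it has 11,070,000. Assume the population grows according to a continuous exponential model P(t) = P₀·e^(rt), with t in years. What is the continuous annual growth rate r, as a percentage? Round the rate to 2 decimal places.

r ≈ 2.60% per year

11070000 = 4700000 · e^(r·33)
e^(33r) = 11070000/4700000 = 2.35532
r = ln(2.35532) / 33 = 0.85668 / 33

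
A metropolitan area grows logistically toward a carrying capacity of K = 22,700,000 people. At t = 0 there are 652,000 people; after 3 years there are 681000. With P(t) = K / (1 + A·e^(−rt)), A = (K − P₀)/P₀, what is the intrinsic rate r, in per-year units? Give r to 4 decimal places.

r ≈ 0.0149 per year

A = (22700000 − 652000)/652000 = 33.81595
681000 = 22700000/(1 + 33.81595·e^(−r·3)) → e^(−3r) = (33.33333 − 1)/33.81595 = 0.956156
r = −ln(0.956156)/3 = 0.04483/3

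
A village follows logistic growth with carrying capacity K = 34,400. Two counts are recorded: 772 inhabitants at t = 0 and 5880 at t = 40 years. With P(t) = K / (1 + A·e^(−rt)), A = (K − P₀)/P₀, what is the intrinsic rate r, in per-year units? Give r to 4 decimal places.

A = (34400 − 772)/772 = 43.55959
5880 = 34400/(1 + 43.55959·e^(−r·40)) → e^(−40r) = (5.85034 − 1)/43.55959 = 0.11135
r = −ln(0.11135)/40 = 2.19508/40

r ≈ 0.0549 per year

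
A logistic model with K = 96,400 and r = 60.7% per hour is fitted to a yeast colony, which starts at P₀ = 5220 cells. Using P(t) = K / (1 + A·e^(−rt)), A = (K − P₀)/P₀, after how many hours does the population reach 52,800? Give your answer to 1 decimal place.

t ≈ 5.0 hours

A = (96400 − 5220)/5220 = 17.46743
52800 = 96400/(1 + 17.46743·e^(−0.607t)) → 1 + 17.46743·e^(−0.607t) = 1.82576
e^(−0.607t) = 0.047274 → t = ln(21.15322)/0.607 = 3.05179/0.607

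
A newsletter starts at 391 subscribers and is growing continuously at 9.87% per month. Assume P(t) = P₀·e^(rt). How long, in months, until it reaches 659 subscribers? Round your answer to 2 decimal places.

659 = 391 · e^(0.0987·t)
t = ln(659/391) / 0.0987 = ln(1.68542) / 0.0987 = 0.52202 / 0.0987

t ≈ 5.29 months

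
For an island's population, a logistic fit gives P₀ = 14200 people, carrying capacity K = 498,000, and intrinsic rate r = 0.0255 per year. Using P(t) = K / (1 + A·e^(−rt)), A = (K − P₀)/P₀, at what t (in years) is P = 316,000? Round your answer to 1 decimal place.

A = (498000 − 14200)/14200 = 34.07042
316000 = 498000/(1 + 34.07042·e^(−0.0255t)) → 1 + 34.07042·e^(−0.0255t) = 1.57595
e^(−0.0255t) = 0.016905 → t = ln(59.15524)/0.0255 = 4.08017/0.0255

t ≈ 160.0 years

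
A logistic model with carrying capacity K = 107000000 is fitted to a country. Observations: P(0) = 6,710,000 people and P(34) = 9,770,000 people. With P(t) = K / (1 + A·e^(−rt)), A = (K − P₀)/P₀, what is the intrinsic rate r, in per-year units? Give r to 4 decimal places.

r ≈ 0.0120 per year

A = (107000000 − 6710000)/6710000 = 14.94635
9770000 = 107000000/(1 + 14.94635·e^(−r·34)) → e^(−34r) = (10.95189 − 1)/14.94635 = 0.665841
r = −ln(0.665841)/34 = 0.4067/34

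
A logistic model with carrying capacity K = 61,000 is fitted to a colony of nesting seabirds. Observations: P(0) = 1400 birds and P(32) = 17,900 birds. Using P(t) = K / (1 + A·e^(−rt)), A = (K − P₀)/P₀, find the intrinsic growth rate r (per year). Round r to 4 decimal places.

r ≈ 0.0898 per year

A = (61000 − 1400)/1400 = 42.57143
17900 = 61000/(1 + 42.57143·e^(−r·32)) → e^(−32r) = (3.40782 − 1)/42.57143 = 0.05656
r = −ln(0.05656)/32 = 2.87246/32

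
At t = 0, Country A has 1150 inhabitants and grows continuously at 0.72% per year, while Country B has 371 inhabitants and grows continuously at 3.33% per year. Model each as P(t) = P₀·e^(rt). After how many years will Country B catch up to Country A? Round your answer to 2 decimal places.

t ≈ 43.35 years

1150·e^(0.0072t) = 371·e^(0.0333t)
1150/371 = e^((0.0333 − 0.0072)t) → ln(3.09973) = 0.0261·t
t = 1.13132 / 0.0261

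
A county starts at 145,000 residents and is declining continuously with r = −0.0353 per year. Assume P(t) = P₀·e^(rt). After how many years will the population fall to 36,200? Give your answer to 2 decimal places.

t ≈ 39.31 years

36200 = 145000 · e^(-0.0353·t)
t = ln(36200/145000) / -0.0353 = ln(0.24966) / -0.0353 = -1.38767 / -0.0353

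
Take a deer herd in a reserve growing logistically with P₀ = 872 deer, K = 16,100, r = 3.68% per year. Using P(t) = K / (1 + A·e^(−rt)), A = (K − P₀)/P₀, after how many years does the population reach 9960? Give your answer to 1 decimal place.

t ≈ 90.9 years

A = (16100 − 872)/872 = 17.4633
9960 = 16100/(1 + 17.4633·e^(−0.0368t)) → 1 + 17.4633·e^(−0.0368t) = 1.61647
e^(−0.0368t) = 0.035301 → t = ln(28.32809)/0.0368 = 3.34385/0.0368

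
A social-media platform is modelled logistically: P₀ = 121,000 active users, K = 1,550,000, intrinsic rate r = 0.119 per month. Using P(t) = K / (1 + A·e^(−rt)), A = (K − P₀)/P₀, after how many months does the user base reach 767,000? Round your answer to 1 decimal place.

t ≈ 20.6 months

A = (1550000 − 121000)/121000 = 11.80992
767000 = 1550000/(1 + 11.80992·e^(−0.119t)) → 1 + 11.80992·e^(−0.119t) = 2.02086
e^(−0.119t) = 0.086441 → t = ln(11.56859)/0.119 = 2.44829/0.119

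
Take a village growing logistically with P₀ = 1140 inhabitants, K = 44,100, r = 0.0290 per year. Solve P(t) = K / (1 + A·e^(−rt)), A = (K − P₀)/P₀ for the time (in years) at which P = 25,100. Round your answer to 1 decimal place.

t ≈ 134.7 years

A = (44100 − 1140)/1140 = 37.68421
25100 = 44100/(1 + 37.68421·e^(−0.029t)) → 1 + 37.68421·e^(−0.029t) = 1.75697
e^(−0.029t) = 0.020087 → t = ln(49.78283)/0.029 = 3.90767/0.029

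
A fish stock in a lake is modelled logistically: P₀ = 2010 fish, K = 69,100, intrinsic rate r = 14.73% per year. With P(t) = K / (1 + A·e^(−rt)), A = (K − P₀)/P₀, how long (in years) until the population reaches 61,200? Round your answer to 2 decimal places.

t ≈ 37.71 years

A = (69100 − 2010)/2010 = 33.37811
61200 = 69100/(1 + 33.37811·e^(−0.1473t)) → 1 + 33.37811·e^(−0.1473t) = 1.12908
e^(−0.1473t) = 0.003867 → t = ln(258.57472)/0.1473 = 5.55518/0.1473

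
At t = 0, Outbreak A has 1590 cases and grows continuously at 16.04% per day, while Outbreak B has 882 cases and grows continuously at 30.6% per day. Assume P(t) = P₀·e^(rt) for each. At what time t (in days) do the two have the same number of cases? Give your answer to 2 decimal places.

t ≈ 4.05 days

1590·e^(0.1604t) = 882·e^(0.306t)
1590/882 = e^((0.306 − 0.1604)t) → ln(1.80272) = 0.1456·t
t = 0.5893 / 0.1456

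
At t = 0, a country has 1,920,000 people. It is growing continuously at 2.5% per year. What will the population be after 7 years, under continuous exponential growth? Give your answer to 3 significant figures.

≈ 2,290,000 people

P(7) = 1920000 · e^(0.025·7) = 1920000 · e^(0.175)
= 1920000 · 1.19125 ≈ 2287192.74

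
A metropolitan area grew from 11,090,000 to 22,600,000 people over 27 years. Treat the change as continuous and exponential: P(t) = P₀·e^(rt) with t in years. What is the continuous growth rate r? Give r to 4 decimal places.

22600000 = 11090000 · e^(r·27)
e^(27r) = 22600000/11090000 = 2.03787
r = ln(2.03787) / 27 = 0.71191 / 27

r ≈ 0.0264 per year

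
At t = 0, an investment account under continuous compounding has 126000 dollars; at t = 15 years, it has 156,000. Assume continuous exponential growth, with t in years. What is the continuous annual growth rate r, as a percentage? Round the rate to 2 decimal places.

156000 = 126000 · e^(r·15)
e^(15r) = 156000/126000 = 1.2381
r = ln(1.2381) / 15 = 0.21357 / 15

r ≈ 1.42% per year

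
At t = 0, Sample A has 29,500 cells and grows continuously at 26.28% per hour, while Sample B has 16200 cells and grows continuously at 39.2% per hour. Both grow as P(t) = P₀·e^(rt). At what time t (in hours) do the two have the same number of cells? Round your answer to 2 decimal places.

29500·e^(0.2628t) = 16200·e^(0.392t)
29500/16200 = e^((0.392 − 0.2628)t) → ln(1.82099) = 0.1292·t
t = 0.59938 / 0.1292

t ≈ 4.64 hours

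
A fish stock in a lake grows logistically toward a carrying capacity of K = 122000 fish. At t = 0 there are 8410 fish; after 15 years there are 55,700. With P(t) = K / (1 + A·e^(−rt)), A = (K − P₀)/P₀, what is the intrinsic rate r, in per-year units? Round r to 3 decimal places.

A = (122000 − 8410)/8410 = 13.50654
55700 = 122000/(1 + 13.50654·e^(−r·15)) → e^(−15r) = (2.19031 − 1)/13.50654 = 0.088128
r = −ln(0.088128)/15 = 2.42896/15

r ≈ 0.162 per year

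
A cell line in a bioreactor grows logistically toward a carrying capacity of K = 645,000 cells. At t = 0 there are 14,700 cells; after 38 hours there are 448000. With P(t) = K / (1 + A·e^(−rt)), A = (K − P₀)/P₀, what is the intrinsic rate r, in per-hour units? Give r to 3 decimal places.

A = (645000 − 14700)/14700 = 42.87755
448000 = 645000/(1 + 42.87755·e^(−r·38)) → e^(−38r) = (1.43973 − 1)/42.87755 = 0.010256
r = −ln(0.010256)/38 = 4.57994/38

r ≈ 0.121 per hour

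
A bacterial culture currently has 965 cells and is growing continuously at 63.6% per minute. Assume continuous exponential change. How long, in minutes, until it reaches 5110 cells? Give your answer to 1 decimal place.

5110 = 965 · e^(0.636·t)
t = ln(5110/965) / 0.636 = ln(5.29534) / 0.636 = 1.66683 / 0.636

t ≈ 2.6 minutes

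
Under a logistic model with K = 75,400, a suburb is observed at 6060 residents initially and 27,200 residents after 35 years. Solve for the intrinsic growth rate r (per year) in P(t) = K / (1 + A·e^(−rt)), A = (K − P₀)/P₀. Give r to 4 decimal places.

r ≈ 0.0533 per year

A = (75400 − 6060)/6060 = 11.44224
27200 = 75400/(1 + 11.44224·e^(−r·35)) → e^(−35r) = (2.77206 − 1)/11.44224 = 0.15487
r = −ln(0.15487)/35 = 1.86517/35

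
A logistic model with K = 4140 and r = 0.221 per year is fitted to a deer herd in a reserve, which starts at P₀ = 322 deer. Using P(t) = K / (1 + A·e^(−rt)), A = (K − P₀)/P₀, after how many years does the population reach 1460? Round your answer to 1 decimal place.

A = (4140 − 322)/322 = 11.85714
1460 = 4140/(1 + 11.85714·e^(−0.221t)) → 1 + 11.85714·e^(−0.221t) = 2.83562
e^(−0.221t) = 0.154811 → t = ln(6.45949)/0.221 = 1.86555/0.221

t ≈ 8.4 years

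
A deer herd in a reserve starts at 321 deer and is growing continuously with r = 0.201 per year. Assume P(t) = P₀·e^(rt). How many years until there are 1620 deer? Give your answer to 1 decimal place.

t ≈ 8.1 years

1620 = 321 · e^(0.201·t)
t = ln(1620/321) / 0.201 = ln(5.04673) / 0.201 = 1.61874 / 0.201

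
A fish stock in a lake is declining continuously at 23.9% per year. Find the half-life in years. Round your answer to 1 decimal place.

half-life ≈ 2.9 years

half-life = ln(2) / |r| = 0.69315 / 0.239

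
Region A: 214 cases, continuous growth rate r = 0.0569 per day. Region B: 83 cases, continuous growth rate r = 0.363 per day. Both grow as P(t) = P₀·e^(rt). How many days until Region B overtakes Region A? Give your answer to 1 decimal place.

t ≈ 3.1 days

214·e^(0.0569t) = 83·e^(0.363t)
214/83 = e^((0.363 − 0.0569)t) → ln(2.57831) = 0.3061·t
t = 0.94714 / 0.3061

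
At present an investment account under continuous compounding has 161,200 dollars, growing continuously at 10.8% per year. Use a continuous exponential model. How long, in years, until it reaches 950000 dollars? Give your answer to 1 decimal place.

t ≈ 16.4 years

950000 = 161200 · e^(0.108·t)
t = ln(950000/161200) / 0.108 = ln(5.8933) / 0.108 = 1.77382 / 0.108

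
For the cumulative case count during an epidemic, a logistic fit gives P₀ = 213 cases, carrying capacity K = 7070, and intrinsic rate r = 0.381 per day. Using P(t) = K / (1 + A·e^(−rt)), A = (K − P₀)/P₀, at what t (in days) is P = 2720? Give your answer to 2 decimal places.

t ≈ 7.88 days

A = (7070 − 213)/213 = 32.19249
2720 = 7070/(1 + 32.19249·e^(−0.381t)) → 1 + 32.19249·e^(−0.381t) = 2.59926
e^(−0.381t) = 0.049678 → t = ln(20.12956)/0.381 = 3.00219/0.381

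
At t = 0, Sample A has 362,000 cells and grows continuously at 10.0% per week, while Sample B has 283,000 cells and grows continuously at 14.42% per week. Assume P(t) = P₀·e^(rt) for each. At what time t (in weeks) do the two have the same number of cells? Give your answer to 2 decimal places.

t ≈ 5.57 weeks

362000·e^(0.1t) = 283000·e^(0.1442t)
362000/283000 = e^((0.1442 − 0.1)t) → ln(1.27915) = 0.0442·t
t = 0.2462 / 0.0442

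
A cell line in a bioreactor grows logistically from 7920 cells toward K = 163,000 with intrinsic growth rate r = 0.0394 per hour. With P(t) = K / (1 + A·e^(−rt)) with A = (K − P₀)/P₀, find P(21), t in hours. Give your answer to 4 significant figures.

≈ 17,050 cells

A = (163000 − 7920)/7920 = 19.58081
P(21) = 163000 / (1 + 19.58081·e^(−0.0394·21)) = 163000 / (1 + 19.58081·0.437184)
= 163000 / 9.56043 ≈ 17049.45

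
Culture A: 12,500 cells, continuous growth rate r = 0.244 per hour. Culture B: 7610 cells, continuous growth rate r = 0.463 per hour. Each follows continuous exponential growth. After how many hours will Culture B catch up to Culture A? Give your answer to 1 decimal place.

12500·e^(0.244t) = 7610·e^(0.463t)
12500/7610 = e^((0.463 − 0.244)t) → ln(1.64258) = 0.219·t
t = 0.49627 / 0.219

t ≈ 2.3 hours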